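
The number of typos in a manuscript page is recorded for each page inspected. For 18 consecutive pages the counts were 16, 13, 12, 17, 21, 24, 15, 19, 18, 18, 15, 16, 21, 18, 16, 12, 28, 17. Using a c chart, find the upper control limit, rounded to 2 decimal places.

30.13

c̄ = (16 + 13 + 12 + 17 + 21 + 24 + 15 + 19 + 18 + 18 + 15 + 16 + 21 + 18 + 16 + 12 + 28 + 17) / 18 = 316 / 18 = 17.5556
UCL = c̄ + 3√c̄ = 17.5556 + 3 × √17.5556 = 17.5556 + 3 × 4.1899 = 30.1254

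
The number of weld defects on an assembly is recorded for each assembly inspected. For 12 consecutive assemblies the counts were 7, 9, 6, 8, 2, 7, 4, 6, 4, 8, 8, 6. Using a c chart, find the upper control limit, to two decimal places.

13.75

c̄ = (7 + 9 + 6 + 8 + 2 + 7 + 4 + 6 + 4 + 8 + 8 + 6) / 12 = 75 / 12 = 6.2500
UCL = c̄ + 3√c̄ = 6.2500 + 3 × √6.2500 = 6.2500 + 3 × 2.5000 = 13.7500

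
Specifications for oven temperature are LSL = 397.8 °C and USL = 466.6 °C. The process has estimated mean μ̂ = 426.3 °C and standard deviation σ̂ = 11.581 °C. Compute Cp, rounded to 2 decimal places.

0.99

Cp = (USL − LSL) / (6σ̂) = (466.6 − 397.8) / (6 × 11.581) = 68.8000 / 69.4860 = 0.9901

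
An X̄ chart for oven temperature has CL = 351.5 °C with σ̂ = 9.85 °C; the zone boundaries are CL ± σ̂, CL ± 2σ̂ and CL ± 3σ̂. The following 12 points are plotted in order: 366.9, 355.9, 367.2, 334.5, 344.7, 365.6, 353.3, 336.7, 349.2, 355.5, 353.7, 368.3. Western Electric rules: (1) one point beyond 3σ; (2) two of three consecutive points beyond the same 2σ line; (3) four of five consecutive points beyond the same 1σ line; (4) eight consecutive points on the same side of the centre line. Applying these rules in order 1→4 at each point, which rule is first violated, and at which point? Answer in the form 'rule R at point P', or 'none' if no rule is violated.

none

Zone of each point (C = within 1σ̂, B = 1σ̂–2σ̂, A = 2σ̂–3σ̂, * = beyond 3σ̂; sign = side of CL): 1:+B, 2:+C, 3:+B, 4:-B, 5:-C, 6:+B, 7:+C, 8:-B, 9:-C, 10:+C, 11:+C, 12:+B
No rule fires across all 12 points.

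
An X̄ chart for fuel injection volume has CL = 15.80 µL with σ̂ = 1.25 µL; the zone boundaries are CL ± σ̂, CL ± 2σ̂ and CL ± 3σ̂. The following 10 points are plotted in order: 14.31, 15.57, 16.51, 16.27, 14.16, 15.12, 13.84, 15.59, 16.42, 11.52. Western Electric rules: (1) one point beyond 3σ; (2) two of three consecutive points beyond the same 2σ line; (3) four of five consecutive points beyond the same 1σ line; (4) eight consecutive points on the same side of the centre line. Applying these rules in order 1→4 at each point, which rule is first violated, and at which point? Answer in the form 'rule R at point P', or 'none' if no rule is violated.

rule 1 at point 10

Zone of each point (C = within 1σ̂, B = 1σ̂–2σ̂, A = 2σ̂–3σ̂, * = beyond 3σ̂; sign = side of CL): 1:-B, 2:-C, 3:+C, 4:+C, 5:-B, 6:-C, 7:-B, 8:-C, 9:+C, 10:-*
Rule 1 (one point beyond the 3σ limits) is satisfied at point 10.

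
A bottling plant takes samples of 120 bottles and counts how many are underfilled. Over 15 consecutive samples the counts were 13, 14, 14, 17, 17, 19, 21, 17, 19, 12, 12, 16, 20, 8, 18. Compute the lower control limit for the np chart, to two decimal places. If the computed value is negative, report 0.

4.69

p̄ = Σdᵢ / (k·n) = 237 / (15 × 120) = 0.13167
LCL = np̄ − 3·√(np̄(1−p̄)) = 15.8000 − 3 × 3.7040 = 4.6880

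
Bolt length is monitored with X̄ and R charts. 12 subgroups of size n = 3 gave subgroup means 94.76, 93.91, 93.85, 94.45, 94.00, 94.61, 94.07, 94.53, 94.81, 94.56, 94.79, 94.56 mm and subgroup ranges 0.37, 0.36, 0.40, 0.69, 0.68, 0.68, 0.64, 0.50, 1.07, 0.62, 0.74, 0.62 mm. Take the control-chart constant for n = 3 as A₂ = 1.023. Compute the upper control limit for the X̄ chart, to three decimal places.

95.037

X̄̄ = (94.76 + 93.91 + 93.85 + 94.45 + 94.00 + 94.61 + 94.07 + 94.53 + 94.81 + 94.56 + 94.79 + 94.56) / 12 = 1132.9000 / 12 = 94.4083
R̄ = (0.37 + 0.36 + 0.40 + 0.69 + 0.68 + 0.68 + 0.64 + 0.50 + 1.07 + 0.62 + 0.74 + 0.62) / 12 = 7.3700 / 12 = 0.6142
UCL = X̄̄ + A₂·R̄ = 94.4083 + 1.023 × 0.6142 = 95.0366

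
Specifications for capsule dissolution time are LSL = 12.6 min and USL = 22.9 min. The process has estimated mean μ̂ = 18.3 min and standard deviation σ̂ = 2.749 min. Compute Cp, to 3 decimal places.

0.624

Cp = (USL − LSL) / (6σ̂) = (22.9 − 12.6) / (6 × 2.749) = 10.3000 / 16.4940 = 0.6245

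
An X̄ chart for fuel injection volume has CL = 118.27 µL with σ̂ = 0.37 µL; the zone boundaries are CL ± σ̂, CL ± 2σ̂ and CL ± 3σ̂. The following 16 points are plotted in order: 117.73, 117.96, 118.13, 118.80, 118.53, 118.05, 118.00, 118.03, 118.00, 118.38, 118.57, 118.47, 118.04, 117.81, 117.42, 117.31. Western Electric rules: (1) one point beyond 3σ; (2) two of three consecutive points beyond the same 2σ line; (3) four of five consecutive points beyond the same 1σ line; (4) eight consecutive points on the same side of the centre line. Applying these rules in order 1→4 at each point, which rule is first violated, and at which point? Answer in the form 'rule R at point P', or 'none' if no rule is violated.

Zone of each point (C = within 1σ̂, B = 1σ̂–2σ̂, A = 2σ̂–3σ̂, * = beyond 3σ̂; sign = side of CL): 1:-B, 2:-C, 3:-C, 4:+B, 5:+C, 6:-C, 7:-C, 8:-C, 9:-C, 10:+C, 11:+C, 12:+C, 13:-C, 14:-B, 15:-A, 16:-A
Rule 2 (two of three consecutive points beyond the same 2σ limit) is satisfied at point 16.

rule 2 at point 16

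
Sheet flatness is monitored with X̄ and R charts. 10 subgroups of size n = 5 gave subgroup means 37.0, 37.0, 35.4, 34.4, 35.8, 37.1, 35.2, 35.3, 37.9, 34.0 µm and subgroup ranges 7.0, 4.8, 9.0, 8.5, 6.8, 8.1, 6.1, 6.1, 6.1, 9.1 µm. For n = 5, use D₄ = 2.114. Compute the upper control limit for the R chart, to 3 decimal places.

15.136

R̄ = (7.0 + 4.8 + 9.0 + 8.5 + 6.8 + 8.1 + 6.1 + 6.1 + 6.1 + 9.1) / 10 = 71.6000 / 10 = 7.1600
UCL_R = D₄·R̄ = 2.114 × 7.1600 = 15.1362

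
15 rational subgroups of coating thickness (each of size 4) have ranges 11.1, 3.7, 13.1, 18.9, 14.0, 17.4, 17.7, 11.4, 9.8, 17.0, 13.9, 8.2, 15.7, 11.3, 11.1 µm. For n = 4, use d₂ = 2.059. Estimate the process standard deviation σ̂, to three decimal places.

R̄ = (11.1 + 3.7 + 13.1 + 18.9 + 14.0 + 17.4 + 17.7 + 11.4 + 9.8 + 17.0 + 13.9 + 8.2 + 15.7 + 11.3 + 11.1) / 15 = 12.9533
σ̂ = R̄ / d₂ = 12.9533 / 2.059 = 6.2911

6.291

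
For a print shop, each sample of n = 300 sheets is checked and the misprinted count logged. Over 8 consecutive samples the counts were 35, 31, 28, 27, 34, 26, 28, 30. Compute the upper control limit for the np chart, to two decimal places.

p̄ = Σdᵢ / (k·n) = 239 / (8 × 300) = 0.09958
UCL = np̄ + 3·√(np̄(1−p̄)) = 29.8750 + 3 × √(29.8750×0.90042) = 29.8750 + 3 × 5.1865 = 45.4345

45.43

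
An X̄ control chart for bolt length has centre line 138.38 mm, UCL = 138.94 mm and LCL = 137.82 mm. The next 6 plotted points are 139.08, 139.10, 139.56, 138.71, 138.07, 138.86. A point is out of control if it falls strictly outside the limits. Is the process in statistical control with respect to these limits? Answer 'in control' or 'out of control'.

Compare each point to [137.82, 138.94]: sample 1 = 139.08 > UCL; sample 2 = 139.10 > UCL; sample 3 = 139.56 > UCL.

out of control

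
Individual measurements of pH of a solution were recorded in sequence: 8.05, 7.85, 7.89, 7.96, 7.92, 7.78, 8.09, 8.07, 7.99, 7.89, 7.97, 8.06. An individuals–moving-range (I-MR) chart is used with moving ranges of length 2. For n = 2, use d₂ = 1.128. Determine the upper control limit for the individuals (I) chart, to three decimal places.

X̄ = (8.05 + 7.85 + 7.89 + 7.96 + 7.92 + 7.78 + 8.09 + 8.07 + 7.99 + 7.89 + 7.97 + 8.06) / 12 = 7.9600
Moving ranges: 0.20, 0.04, 0.07, 0.04, 0.14, 0.31, 0.02, 0.08, 0.10, 0.08, 0.09; M̄R̄ = 1.1700 / 11 = 0.1064
UCL = X̄ + 3·M̄R̄/d₂ = 7.9600 + 3 × 0.1064 / 1.128 = 8.2429

8.243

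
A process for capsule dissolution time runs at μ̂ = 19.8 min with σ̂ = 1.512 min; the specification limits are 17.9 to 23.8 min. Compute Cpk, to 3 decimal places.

0.419

Cpu = (USL − μ̂) / (3σ̂) = (23.8 − 19.8) / (3 × 1.512) = 0.8818; Cpl = (μ̂ − LSL) / (3σ̂) = (19.8 − 17.9) / (3 × 1.512) = 0.4189; Cpk = min(Cpu, Cpl) = 0.4189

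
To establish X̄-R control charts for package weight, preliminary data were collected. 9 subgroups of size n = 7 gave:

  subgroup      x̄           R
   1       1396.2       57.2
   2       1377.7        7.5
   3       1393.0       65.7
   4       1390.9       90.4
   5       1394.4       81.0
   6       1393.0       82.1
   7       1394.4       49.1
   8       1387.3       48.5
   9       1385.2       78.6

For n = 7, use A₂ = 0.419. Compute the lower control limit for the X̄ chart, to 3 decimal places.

X̄̄ = (1396.2 + 1377.7 + 1393.0 + 1390.9 + 1394.4 + 1393.0 + 1394.4 + 1387.3 + 1385.2) / 9 = 12512.1000 / 9 = 1390.2333
R̄ = (57.2 + 7.5 + 65.7 + 90.4 + 81.0 + 82.1 + 49.1 + 48.5 + 78.6) / 9 = 560.1000 / 9 = 62.2333
LCL = X̄̄ − A₂·R̄ = 1390.2333 − 0.419 × 62.2333 = 1364.1576

1364.158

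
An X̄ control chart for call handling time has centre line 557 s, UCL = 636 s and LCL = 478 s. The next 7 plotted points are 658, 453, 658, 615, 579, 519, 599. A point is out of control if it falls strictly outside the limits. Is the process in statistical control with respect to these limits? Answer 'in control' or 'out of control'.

out of control

Compare each point to [478, 636]: sample 1 = 658 > UCL; sample 2 = 453 < LCL; sample 3 = 658 > UCL.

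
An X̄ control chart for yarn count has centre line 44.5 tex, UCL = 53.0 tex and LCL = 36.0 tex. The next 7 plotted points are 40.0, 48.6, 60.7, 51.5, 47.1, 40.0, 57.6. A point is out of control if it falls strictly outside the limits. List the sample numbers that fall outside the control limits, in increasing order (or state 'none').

Compare each point to [36.0, 53.0]: sample 3 = 60.7 > UCL; sample 7 = 57.6 > UCL.

3, 7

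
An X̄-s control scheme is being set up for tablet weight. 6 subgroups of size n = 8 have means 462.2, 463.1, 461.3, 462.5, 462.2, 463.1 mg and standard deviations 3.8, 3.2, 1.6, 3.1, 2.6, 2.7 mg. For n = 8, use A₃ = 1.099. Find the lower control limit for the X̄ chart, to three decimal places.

459.286

X̄̄ = (462.2 + 463.1 + 461.3 + 462.5 + 462.2 + 463.1) / 6 = 462.4000
s̄ = (3.8 + 3.2 + 1.6 + 3.1 + 2.6 + 2.7) / 6 = 2.8333
LCL = X̄̄ − A₃·s̄ = 462.4000 − 1.099 × 2.8333 = 459.2862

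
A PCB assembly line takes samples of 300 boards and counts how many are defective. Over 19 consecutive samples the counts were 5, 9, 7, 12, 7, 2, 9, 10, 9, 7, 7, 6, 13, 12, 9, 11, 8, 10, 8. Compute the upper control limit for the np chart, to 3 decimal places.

17.082

p̄ = Σdᵢ / (k·n) = 161 / (19 × 300) = 0.02825
UCL = np̄ + 3·√(np̄(1−p̄)) = 8.4737 + 3 × √(8.4737×0.97175) = 8.4737 + 3 × 2.8696 = 17.0823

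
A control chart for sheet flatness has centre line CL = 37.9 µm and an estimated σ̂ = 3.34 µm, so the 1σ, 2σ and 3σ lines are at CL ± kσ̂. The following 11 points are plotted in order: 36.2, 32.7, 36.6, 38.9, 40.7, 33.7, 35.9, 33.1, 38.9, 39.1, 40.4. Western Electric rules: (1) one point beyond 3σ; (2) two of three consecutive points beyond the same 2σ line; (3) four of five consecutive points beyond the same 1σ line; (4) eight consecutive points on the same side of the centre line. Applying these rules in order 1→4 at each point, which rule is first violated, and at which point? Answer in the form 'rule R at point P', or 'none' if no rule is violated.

Zone of each point (C = within 1σ̂, B = 1σ̂–2σ̂, A = 2σ̂–3σ̂, * = beyond 3σ̂; sign = side of CL): 1:-C, 2:-B, 3:-C, 4:+C, 5:+C, 6:-B, 7:-C, 8:-B, 9:+C, 10:+C, 11:+C
No rule fires across all 11 points.

none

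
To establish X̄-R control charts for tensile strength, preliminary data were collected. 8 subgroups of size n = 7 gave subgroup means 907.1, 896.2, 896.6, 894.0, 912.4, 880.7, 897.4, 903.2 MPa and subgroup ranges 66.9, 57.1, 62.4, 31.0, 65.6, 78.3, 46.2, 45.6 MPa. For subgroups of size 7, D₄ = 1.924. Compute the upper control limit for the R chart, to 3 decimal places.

108.971

R̄ = (66.9 + 57.1 + 62.4 + 31.0 + 65.6 + 78.3 + 46.2 + 45.6) / 8 = 453.1000 / 8 = 56.6375
UCL_R = D₄·R̄ = 1.924 × 56.6375 = 108.9706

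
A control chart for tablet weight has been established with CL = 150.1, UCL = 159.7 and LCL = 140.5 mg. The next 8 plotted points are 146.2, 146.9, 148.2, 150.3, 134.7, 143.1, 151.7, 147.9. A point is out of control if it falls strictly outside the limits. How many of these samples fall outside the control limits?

Compare each point to [140.5, 159.7]: sample 5 = 134.7 < LCL.

1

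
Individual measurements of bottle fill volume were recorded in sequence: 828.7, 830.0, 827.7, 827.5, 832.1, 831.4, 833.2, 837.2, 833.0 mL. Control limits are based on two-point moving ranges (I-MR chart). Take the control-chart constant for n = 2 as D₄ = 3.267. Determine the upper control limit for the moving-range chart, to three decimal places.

7.800

Moving ranges: 1.3, 2.3, 0.2, 4.6, 0.7, 1.8, 4.0, 4.2; M̄R̄ = 19.1000 / 8 = 2.3875
UCL_MR = D₄·M̄R̄ = 3.267 × 2.3875 = 7.8000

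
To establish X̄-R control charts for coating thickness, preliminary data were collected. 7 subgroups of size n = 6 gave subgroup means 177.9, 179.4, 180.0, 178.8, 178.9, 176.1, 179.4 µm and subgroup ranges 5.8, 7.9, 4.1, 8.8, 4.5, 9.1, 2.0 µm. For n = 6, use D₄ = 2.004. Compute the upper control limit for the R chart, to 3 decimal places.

R̄ = (5.8 + 7.9 + 4.1 + 8.8 + 4.5 + 9.1 + 2.0) / 7 = 42.2000 / 7 = 6.0286
UCL_R = D₄·R̄ = 2.004 × 6.0286 = 12.0813

12.081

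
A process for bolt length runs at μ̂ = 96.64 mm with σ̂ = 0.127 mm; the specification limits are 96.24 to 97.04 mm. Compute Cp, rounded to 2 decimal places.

Cp = (USL − LSL) / (6σ̂) = (97.04 − 96.24) / (6 × 0.127) = 0.8000 / 0.7620 = 1.0499

1.05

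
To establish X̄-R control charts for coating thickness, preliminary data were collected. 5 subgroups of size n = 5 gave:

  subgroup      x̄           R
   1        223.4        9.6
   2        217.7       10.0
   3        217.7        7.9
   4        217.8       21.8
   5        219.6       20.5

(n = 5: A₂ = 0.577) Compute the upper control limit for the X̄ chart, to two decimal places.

X̄̄ = (223.4 + 217.7 + 217.7 + 217.8 + 219.6) / 5 = 1096.2000 / 5 = 219.2400
R̄ = (9.6 + 10.0 + 7.9 + 21.8 + 20.5) / 5 = 69.8000 / 5 = 13.9600
UCL = X̄̄ + A₂·R̄ = 219.2400 + 0.577 × 13.9600 = 227.2949

227.29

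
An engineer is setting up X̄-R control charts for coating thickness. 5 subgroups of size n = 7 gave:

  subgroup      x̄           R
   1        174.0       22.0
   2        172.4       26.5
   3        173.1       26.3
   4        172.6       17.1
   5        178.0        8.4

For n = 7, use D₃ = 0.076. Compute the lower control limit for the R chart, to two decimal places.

1.52

R̄ = (22.0 + 26.5 + 26.3 + 17.1 + 8.4) / 5 = 100.3000 / 5 = 20.0600
LCL_R = D₃·R̄ = 0.076 × 20.0600 = 1.5246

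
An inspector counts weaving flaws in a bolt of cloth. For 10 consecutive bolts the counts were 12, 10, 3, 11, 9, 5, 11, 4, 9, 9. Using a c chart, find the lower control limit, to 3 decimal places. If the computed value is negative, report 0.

c̄ = (12 + 10 + 3 + 11 + 9 + 5 + 11 + 4 + 9 + 9) / 10 = 83 / 10 = 8.3000
LCL = c̄ − 3√c̄ = 8.3000 − 3 × 2.8810 = -0.3429 → 0 (cannot be negative)

0.000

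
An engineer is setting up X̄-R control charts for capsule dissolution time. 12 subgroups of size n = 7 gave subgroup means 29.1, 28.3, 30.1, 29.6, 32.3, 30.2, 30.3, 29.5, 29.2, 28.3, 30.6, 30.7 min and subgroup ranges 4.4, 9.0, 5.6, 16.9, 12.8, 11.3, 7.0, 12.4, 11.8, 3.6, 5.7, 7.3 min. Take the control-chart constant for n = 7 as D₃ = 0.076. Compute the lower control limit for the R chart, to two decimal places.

R̄ = (4.4 + 9.0 + 5.6 + 16.9 + 12.8 + 11.3 + 7.0 + 12.4 + 11.8 + 3.6 + 5.7 + 7.3) / 12 = 107.8000 / 12 = 8.9833
LCL_R = D₃·R̄ = 0.076 × 8.9833 = 0.6827

0.68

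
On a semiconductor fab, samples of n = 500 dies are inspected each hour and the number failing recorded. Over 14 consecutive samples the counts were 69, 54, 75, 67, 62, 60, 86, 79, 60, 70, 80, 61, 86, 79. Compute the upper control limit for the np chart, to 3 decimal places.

93.927

p̄ = Σdᵢ / (k·n) = 988 / (14 × 500) = 0.14114
UCL = np̄ + 3·√(np̄(1−p̄)) = 70.5714 + 3 × √(70.5714×0.85886) = 70.5714 + 3 × 7.7853 = 93.9273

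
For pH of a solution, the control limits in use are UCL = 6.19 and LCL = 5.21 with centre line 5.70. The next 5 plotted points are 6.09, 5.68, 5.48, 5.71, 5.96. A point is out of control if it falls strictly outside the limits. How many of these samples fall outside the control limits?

0

All 5 points lie within [5.21, 6.19].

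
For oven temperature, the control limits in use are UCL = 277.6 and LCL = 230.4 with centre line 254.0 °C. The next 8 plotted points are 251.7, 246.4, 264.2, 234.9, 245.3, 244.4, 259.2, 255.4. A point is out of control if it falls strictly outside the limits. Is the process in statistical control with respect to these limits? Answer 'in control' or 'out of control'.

All 8 points lie within [230.4, 277.6].

in control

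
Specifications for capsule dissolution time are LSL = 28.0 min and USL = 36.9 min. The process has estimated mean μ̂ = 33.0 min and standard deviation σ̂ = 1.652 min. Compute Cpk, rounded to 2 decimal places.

Cpu = (USL − μ̂) / (3σ̂) = (36.9 − 33.0) / (3 × 1.652) = 0.7869; Cpl = (μ̂ − LSL) / (3σ̂) = (33.0 − 28.0) / (3 × 1.652) = 1.0089; Cpk = min(Cpu, Cpl) = 0.7869

0.79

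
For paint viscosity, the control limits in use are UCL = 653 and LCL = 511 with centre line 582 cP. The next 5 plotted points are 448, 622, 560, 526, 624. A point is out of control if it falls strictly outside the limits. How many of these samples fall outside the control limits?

1

Compare each point to [511, 653]: sample 1 = 448 < LCL.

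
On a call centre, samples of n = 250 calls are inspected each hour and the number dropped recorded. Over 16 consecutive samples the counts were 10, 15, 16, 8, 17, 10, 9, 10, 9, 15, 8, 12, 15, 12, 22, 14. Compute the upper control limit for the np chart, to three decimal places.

23.012

p̄ = Σdᵢ / (k·n) = 202 / (16 × 250) = 0.05050
UCL = np̄ + 3·√(np̄(1−p̄)) = 12.6250 + 3 × √(12.6250×0.94950) = 12.6250 + 3 × 3.4623 = 23.0119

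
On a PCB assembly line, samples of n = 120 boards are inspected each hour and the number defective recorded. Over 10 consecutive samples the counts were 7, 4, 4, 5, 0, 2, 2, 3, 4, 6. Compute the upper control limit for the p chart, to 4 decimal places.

0.0782

p̄ = Σdᵢ / (k·n) = 37 / (10 × 120) = 0.03083
UCL = p̄ + 3·√(p̄(1−p̄)/n) = 0.03083 + 3 × √(0.03083×0.96917/120) = 0.03083 + 3 × 0.01578 = 0.07817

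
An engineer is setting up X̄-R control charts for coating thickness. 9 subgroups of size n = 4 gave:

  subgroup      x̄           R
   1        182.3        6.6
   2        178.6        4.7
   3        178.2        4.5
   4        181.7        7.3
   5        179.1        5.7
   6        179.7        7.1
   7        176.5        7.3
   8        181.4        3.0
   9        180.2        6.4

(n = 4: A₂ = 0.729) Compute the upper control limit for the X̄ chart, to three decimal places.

X̄̄ = (182.3 + 178.6 + 178.2 + 181.7 + 179.1 + 179.7 + 176.5 + 181.4 + 180.2) / 9 = 1617.7000 / 9 = 179.7444
R̄ = (6.6 + 4.7 + 4.5 + 7.3 + 5.7 + 7.1 + 7.3 + 3.0 + 6.4) / 9 = 52.6000 / 9 = 5.8444
UCL = X̄̄ + A₂·R̄ = 179.7444 + 0.729 × 5.8444 = 184.0050

184.005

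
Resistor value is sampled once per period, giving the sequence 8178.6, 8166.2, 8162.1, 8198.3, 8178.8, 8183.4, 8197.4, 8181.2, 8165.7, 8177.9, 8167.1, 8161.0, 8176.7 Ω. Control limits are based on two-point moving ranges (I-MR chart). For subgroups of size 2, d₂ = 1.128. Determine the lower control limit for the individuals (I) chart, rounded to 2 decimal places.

8139.41

X̄ = (8178.6 + 8166.2 + 8162.1 + 8198.3 + 8178.8 + 8183.4 + 8197.4 + 8181.2 + 8165.7 + 8177.9 + 8167.1 + 8161.0 + 8176.7) / 13 = 8176.4923
Moving ranges: 12.4, 4.1, 36.2, 19.5, 4.6, 14.0, 16.2, 15.5, 12.2, 10.8, 6.1, 15.7; M̄R̄ = 167.3000 / 12 = 13.9417
LCL = X̄ − 3·M̄R̄/d₂ = 8176.4923 − 3 × 13.9417 / 1.128 = 8139.4134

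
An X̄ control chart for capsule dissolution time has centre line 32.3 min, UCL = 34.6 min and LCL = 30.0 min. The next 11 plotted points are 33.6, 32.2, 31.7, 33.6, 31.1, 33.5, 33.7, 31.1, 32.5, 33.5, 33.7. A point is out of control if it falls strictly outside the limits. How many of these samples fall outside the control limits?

0

All 11 points lie within [30.0, 34.6].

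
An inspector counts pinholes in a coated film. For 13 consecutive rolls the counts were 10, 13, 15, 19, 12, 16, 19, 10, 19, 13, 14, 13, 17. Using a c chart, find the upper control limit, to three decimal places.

26.084

c̄ = (10 + 13 + 15 + 19 + 12 + 16 + 19 + 10 + 19 + 13 + 14 + 13 + 17) / 13 = 190 / 13 = 14.6154
UCL = c̄ + 3√c̄ = 14.6154 + 3 × √14.6154 = 14.6154 + 3 × 3.8230 = 26.0844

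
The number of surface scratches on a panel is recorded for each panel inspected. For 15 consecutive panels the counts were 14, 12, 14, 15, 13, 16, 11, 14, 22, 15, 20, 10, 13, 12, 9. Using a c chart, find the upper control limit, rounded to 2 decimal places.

25.22

c̄ = (14 + 12 + 14 + 15 + 13 + 16 + 11 + 14 + 22 + 15 + 20 + 10 + 13 + 12 + 9) / 15 = 210 / 15 = 14.0000
UCL = c̄ + 3√c̄ = 14.0000 + 3 × √14.0000 = 14.0000 + 3 × 3.7417 = 25.2250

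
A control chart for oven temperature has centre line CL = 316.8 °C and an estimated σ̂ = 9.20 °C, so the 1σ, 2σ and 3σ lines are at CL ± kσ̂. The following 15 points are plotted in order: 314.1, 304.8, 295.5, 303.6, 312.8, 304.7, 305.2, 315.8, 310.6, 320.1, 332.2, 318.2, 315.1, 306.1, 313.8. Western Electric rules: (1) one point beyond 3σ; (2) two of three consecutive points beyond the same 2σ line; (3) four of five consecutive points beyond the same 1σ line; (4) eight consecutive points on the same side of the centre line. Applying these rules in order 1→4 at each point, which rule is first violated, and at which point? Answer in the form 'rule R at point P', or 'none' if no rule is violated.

Zone of each point (C = within 1σ̂, B = 1σ̂–2σ̂, A = 2σ̂–3σ̂, * = beyond 3σ̂; sign = side of CL): 1:-C, 2:-B, 3:-A, 4:-B, 5:-C, 6:-B, 7:-B, 8:-C, 9:-C, 10:+C, 11:+B, 12:+C, 13:-C, 14:-B, 15:-C
Rule 3 (four of five consecutive points beyond the same 1σ limit) is satisfied at point 6.

rule 3 at point 6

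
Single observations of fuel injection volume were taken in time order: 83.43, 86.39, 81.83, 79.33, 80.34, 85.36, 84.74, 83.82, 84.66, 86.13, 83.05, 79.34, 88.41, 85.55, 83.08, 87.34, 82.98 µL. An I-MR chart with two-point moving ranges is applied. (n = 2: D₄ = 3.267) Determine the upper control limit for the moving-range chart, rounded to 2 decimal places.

10.15

Moving ranges: 2.96, 4.56, 2.50, 1.01, 5.02, 0.62, 0.92, 0.84, 1.47, 3.08, 3.71, 9.07, 2.86, 2.47, 4.26, 4.36; M̄R̄ = 49.7100 / 16 = 3.1069
UCL_MR = D₄·M̄R̄ = 3.267 × 3.1069 = 10.1502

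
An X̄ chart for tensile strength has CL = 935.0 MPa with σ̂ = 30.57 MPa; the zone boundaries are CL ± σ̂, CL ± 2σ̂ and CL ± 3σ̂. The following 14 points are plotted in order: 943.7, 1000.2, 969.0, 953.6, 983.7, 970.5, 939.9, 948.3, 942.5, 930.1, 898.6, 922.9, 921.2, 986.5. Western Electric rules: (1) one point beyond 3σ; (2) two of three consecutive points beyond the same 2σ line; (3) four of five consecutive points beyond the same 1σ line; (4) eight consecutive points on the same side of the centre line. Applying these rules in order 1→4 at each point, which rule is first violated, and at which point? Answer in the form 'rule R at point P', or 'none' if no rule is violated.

Zone of each point (C = within 1σ̂, B = 1σ̂–2σ̂, A = 2σ̂–3σ̂, * = beyond 3σ̂; sign = side of CL): 1:+C, 2:+A, 3:+B, 4:+C, 5:+B, 6:+B, 7:+C, 8:+C, 9:+C, 10:-C, 11:-B, 12:-C, 13:-C, 14:+B
Rule 3 (four of five consecutive points beyond the same 1σ limit) is satisfied at point 6.

rule 3 at point 6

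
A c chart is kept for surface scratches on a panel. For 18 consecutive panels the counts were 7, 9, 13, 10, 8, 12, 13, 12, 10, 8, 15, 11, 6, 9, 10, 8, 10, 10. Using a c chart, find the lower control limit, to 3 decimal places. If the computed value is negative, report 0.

0.542

c̄ = (7 + 9 + 13 + 10 + 8 + 12 + 13 + 12 + 10 + 8 + 15 + 11 + 6 + 9 + 10 + 8 + 10 + 10) / 18 = 181 / 18 = 10.0556
LCL = c̄ − 3√c̄ = 10.0556 − 3 × 3.1710 = 0.5424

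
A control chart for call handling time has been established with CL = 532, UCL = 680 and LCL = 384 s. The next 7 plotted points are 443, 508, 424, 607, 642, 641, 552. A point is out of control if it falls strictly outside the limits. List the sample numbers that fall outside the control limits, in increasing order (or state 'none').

All 7 points lie within [384, 680].

none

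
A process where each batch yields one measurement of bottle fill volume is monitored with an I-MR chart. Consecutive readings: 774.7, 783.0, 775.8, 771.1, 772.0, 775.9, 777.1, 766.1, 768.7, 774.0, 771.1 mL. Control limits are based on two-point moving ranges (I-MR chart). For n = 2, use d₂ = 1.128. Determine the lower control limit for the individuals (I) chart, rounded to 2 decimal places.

760.82

X̄ = (774.7 + 783.0 + 775.8 + 771.1 + 772.0 + 775.9 + 777.1 + 766.1 + 768.7 + 774.0 + 771.1) / 11 = 773.5909
Moving ranges: 8.3, 7.2, 4.7, 0.9, 3.9, 1.2, 11.0, 2.6, 5.3, 2.9; M̄R̄ = 48.0000 / 10 = 4.8000
LCL = X̄ − 3·M̄R̄/d₂ = 773.5909 − 3 × 4.8000 / 1.128 = 760.8250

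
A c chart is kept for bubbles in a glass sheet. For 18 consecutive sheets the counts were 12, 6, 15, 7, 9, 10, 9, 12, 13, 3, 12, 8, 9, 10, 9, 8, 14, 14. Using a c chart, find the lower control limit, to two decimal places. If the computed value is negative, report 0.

0.51

c̄ = (12 + 6 + 15 + 7 + 9 + 10 + 9 + 12 + 13 + 3 + 12 + 8 + 9 + 10 + 9 + 8 + 14 + 14) / 18 = 180 / 18 = 10.0000
LCL = c̄ − 3√c̄ = 10.0000 − 3 × 3.1623 = 0.5132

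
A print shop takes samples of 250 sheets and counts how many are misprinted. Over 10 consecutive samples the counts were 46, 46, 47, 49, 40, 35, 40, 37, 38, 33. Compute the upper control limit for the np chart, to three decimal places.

p̄ = Σdᵢ / (k·n) = 411 / (10 × 250) = 0.16440
UCL = np̄ + 3·√(np̄(1−p̄)) = 41.1000 + 3 × √(41.1000×0.83560) = 41.1000 + 3 × 5.8603 = 58.6809

58.681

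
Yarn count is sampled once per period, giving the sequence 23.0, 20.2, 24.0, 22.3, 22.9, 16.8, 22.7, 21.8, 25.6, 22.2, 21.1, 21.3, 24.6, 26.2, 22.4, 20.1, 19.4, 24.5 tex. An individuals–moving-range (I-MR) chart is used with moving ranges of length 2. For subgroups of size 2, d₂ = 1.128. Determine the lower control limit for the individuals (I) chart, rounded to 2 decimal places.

14.91

X̄ = (23.0 + 20.2 + 24.0 + 22.3 + 22.9 + 16.8 + 22.7 + 21.8 + 25.6 + 22.2 + 21.1 + 21.3 + 24.6 + 26.2 + 22.4 + 20.1 + 19.4 + 24.5) / 18 = 22.2833
Moving ranges: 2.8, 3.8, 1.7, 0.6, 6.1, 5.9, 0.9, 3.8, 3.4, 1.1, 0.2, 3.3, 1.6, 3.8, 2.3, 0.7, 5.1; M̄R̄ = 47.1000 / 17 = 2.7706
LCL = X̄ − 3·M̄R̄/d₂ = 22.2833 − 3 × 2.7706 / 1.128 = 14.9147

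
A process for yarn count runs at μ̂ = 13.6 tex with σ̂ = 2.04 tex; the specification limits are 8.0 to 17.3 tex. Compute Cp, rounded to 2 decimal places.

0.76

Cp = (USL − LSL) / (6σ̂) = (17.3 − 8.0) / (6 × 2.04) = 9.3000 / 12.2400 = 0.7598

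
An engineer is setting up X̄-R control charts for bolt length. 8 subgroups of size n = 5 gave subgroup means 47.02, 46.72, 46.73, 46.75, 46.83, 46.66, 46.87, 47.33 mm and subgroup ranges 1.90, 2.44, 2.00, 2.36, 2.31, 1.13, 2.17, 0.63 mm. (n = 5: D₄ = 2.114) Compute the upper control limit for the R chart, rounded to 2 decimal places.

3.95

R̄ = (1.90 + 2.44 + 2.00 + 2.36 + 2.31 + 1.13 + 2.17 + 0.63) / 8 = 14.9400 / 8 = 1.8675
UCL_R = D₄·R̄ = 2.114 × 1.8675 = 3.9479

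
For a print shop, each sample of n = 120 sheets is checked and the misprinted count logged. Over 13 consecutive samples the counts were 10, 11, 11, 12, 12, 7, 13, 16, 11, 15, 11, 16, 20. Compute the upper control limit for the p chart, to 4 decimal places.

p̄ = Σdᵢ / (k·n) = 165 / (13 × 120) = 0.10577
UCL = p̄ + 3·√(p̄(1−p̄)/n) = 0.10577 + 3 × √(0.10577×0.89423/120) = 0.10577 + 3 × 0.02807 = 0.18999

0.1900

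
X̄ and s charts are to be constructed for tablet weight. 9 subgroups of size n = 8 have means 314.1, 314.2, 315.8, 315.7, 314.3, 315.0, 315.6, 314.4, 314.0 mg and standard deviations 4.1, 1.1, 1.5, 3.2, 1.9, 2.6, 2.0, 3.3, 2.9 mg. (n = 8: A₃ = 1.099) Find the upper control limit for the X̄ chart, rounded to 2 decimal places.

X̄̄ = (314.1 + 314.2 + 315.8 + 315.7 + 314.3 + 315.0 + 315.6 + 314.4 + 314.0) / 9 = 314.7889
s̄ = (4.1 + 1.1 + 1.5 + 3.2 + 1.9 + 2.6 + 2.0 + 3.3 + 2.9) / 9 = 2.5111
UCL = X̄̄ + A₃·s̄ = 314.7889 + 1.099 × 2.5111 = 317.5486

317.55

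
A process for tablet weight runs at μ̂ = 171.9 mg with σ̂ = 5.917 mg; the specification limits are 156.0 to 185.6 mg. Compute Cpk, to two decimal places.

Cpu = (USL − μ̂) / (3σ̂) = (185.6 − 171.9) / (3 × 5.917) = 0.7718; Cpl = (μ̂ − LSL) / (3σ̂) = (171.9 − 156.0) / (3 × 5.917) = 0.8957; Cpk = min(Cpu, Cpl) = 0.7718

0.77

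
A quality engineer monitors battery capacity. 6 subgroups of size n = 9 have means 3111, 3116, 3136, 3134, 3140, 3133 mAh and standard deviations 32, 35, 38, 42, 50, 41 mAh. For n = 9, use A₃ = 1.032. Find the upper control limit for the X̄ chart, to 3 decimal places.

X̄̄ = (3111 + 3116 + 3136 + 3134 + 3140 + 3133) / 6 = 3128.3333
s̄ = (32 + 35 + 38 + 42 + 50 + 41) / 6 = 39.6667
UCL = X̄̄ + A₃·s̄ = 3128.3333 + 1.032 × 39.6667 = 3169.2693

3169.269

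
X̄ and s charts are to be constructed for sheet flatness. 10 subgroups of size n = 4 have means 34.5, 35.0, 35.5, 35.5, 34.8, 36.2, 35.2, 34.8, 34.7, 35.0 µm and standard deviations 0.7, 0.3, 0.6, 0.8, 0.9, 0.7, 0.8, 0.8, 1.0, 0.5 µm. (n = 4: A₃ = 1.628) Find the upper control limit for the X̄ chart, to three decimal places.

X̄̄ = (34.5 + 35.0 + 35.5 + 35.5 + 34.8 + 36.2 + 35.2 + 34.8 + 34.7 + 35.0) / 10 = 35.1200
s̄ = (0.7 + 0.3 + 0.6 + 0.8 + 0.9 + 0.7 + 0.8 + 0.8 + 1.0 + 0.5) / 10 = 0.7100
UCL = X̄̄ + A₃·s̄ = 35.1200 + 1.628 × 0.7100 = 36.2759

36.276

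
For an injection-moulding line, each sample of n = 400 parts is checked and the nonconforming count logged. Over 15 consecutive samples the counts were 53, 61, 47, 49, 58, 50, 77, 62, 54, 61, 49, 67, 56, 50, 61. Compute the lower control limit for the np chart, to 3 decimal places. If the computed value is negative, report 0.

36.026

p̄ = Σdᵢ / (k·n) = 855 / (15 × 400) = 0.14250
LCL = np̄ − 3·√(np̄(1−p̄)) = 57.0000 − 3 × 6.9912 = 36.0263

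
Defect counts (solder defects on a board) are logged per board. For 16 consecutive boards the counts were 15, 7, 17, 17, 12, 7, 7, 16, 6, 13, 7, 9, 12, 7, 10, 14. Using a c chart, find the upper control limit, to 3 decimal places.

20.950

c̄ = (15 + 7 + 17 + 17 + 12 + 7 + 7 + 16 + 6 + 13 + 7 + 9 + 12 + 7 + 10 + 14) / 16 = 176 / 16 = 11.0000
UCL = c̄ + 3√c̄ = 11.0000 + 3 × √11.0000 = 11.0000 + 3 × 3.3166 = 20.9499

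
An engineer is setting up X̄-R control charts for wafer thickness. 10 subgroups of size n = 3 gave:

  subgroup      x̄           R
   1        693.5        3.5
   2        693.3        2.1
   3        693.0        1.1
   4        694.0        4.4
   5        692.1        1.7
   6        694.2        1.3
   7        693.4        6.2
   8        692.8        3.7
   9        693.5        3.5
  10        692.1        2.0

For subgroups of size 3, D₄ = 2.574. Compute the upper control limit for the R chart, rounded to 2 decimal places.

R̄ = (3.5 + 2.1 + 1.1 + 4.4 + 1.7 + 1.3 + 6.2 + 3.7 + 3.5 + 2.0) / 10 = 29.5000 / 10 = 2.9500
UCL_R = D₄·R̄ = 2.574 × 2.9500 = 7.5933

7.59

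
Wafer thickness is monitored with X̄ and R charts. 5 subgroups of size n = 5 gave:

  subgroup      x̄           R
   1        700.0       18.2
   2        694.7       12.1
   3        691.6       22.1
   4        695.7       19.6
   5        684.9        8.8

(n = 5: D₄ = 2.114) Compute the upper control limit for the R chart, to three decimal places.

R̄ = (18.2 + 12.1 + 22.1 + 19.6 + 8.8) / 5 = 80.8000 / 5 = 16.1600
UCL_R = D₄·R̄ = 2.114 × 16.1600 = 34.1622

34.162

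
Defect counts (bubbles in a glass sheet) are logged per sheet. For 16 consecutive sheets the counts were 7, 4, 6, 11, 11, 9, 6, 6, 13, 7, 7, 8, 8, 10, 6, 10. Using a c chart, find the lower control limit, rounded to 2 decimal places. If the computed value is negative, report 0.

0.00

c̄ = (7 + 4 + 6 + 11 + 11 + 9 + 6 + 6 + 13 + 7 + 7 + 8 + 8 + 10 + 6 + 10) / 16 = 129 / 16 = 8.0625
LCL = c̄ − 3√c̄ = 8.0625 − 3 × 2.8395 = -0.4559 → 0 (cannot be negative)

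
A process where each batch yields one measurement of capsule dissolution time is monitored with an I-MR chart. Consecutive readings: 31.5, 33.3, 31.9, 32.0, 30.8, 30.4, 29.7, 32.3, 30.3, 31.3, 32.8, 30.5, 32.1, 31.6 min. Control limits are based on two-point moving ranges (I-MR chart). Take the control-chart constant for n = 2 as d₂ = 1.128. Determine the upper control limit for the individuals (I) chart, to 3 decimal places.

X̄ = (31.5 + 33.3 + 31.9 + 32.0 + 30.8 + 30.4 + 29.7 + 32.3 + 30.3 + 31.3 + 32.8 + 30.5 + 32.1 + 31.6) / 14 = 31.4643
Moving ranges: 1.8, 1.4, 0.1, 1.2, 0.4, 0.7, 2.6, 2.0, 1.0, 1.5, 2.3, 1.6, 0.5; M̄R̄ = 17.1000 / 13 = 1.3154
UCL = X̄ + 3·M̄R̄/d₂ = 31.4643 + 3 × 1.3154 / 1.128 = 34.9626

34.963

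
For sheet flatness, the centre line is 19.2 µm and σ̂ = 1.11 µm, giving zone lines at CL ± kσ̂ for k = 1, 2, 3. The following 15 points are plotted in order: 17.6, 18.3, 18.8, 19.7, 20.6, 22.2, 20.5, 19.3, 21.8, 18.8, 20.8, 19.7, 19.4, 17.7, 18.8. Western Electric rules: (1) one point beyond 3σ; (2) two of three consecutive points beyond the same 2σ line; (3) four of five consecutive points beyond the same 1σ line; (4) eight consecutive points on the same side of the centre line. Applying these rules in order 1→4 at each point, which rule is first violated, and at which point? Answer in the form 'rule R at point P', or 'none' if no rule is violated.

Zone of each point (C = within 1σ̂, B = 1σ̂–2σ̂, A = 2σ̂–3σ̂, * = beyond 3σ̂; sign = side of CL): 1:-B, 2:-C, 3:-C, 4:+C, 5:+B, 6:+A, 7:+B, 8:+C, 9:+A, 10:-C, 11:+B, 12:+C, 13:+C, 14:-B, 15:-C
Rule 3 (four of five consecutive points beyond the same 1σ limit) is satisfied at point 9.

rule 3 at point 9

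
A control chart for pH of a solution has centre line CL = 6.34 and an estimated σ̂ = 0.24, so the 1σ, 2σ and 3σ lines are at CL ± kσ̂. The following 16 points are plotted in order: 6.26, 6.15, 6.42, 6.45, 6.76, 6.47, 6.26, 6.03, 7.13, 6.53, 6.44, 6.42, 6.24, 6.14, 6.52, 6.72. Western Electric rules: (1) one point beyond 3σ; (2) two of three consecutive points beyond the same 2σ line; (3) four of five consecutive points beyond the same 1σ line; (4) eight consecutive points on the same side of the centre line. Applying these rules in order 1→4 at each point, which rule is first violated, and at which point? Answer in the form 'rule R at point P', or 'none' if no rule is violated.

rule 1 at point 9

Zone of each point (C = within 1σ̂, B = 1σ̂–2σ̂, A = 2σ̂–3σ̂, * = beyond 3σ̂; sign = side of CL): 1:-C, 2:-C, 3:+C, 4:+C, 5:+B, 6:+C, 7:-C, 8:-B, 9:+*, 10:+C, 11:+C, 12:+C, 13:-C, 14:-C, 15:+C, 16:+B
Rule 1 (one point beyond the 3σ limits) is satisfied at point 9.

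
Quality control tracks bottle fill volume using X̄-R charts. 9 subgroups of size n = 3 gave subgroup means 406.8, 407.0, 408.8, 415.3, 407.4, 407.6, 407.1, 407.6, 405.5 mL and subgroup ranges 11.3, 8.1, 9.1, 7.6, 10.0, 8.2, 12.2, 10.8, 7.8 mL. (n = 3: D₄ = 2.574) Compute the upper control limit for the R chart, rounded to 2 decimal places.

R̄ = (11.3 + 8.1 + 9.1 + 7.6 + 10.0 + 8.2 + 12.2 + 10.8 + 7.8) / 9 = 85.1000 / 9 = 9.4556
UCL_R = D₄·R̄ = 2.574 × 9.4556 = 24.3386

24.34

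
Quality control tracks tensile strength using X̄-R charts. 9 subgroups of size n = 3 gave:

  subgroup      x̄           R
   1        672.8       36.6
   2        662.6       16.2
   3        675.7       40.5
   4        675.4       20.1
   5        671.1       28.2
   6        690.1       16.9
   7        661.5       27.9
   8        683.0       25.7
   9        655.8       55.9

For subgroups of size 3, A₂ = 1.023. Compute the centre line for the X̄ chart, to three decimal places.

672.000

X̄̄ = (672.8 + 662.6 + 675.7 + 675.4 + 671.1 + 690.1 + 661.5 + 683.0 + 655.8) / 9 = 6048.0000 / 9 = 672.0000
CL = X̄̄ = 672.0000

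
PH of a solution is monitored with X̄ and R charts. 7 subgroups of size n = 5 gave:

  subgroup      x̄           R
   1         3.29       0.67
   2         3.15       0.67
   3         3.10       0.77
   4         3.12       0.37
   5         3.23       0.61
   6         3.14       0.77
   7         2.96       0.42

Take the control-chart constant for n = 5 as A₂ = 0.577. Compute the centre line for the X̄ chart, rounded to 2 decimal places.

X̄̄ = (3.29 + 3.15 + 3.10 + 3.12 + 3.23 + 3.14 + 2.96) / 7 = 21.9900 / 7 = 3.1414
CL = X̄̄ = 3.1414

3.14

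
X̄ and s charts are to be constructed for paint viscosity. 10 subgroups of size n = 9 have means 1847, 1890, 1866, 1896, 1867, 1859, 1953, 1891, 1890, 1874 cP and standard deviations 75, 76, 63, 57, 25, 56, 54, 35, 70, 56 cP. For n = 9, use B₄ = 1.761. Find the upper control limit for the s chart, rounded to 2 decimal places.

s̄ = (75 + 76 + 63 + 57 + 25 + 56 + 54 + 35 + 70 + 56) / 10 = 56.7000
UCL_s = B₄·s̄ = 1.761 × 56.7000 = 99.8487

99.85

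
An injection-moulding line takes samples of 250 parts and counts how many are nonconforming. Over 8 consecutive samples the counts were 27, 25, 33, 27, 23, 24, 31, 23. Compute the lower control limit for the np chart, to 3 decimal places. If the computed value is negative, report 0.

11.993

p̄ = Σdᵢ / (k·n) = 213 / (8 × 250) = 0.10650
LCL = np̄ − 3·√(np̄(1−p̄)) = 26.6250 − 3 × 4.8774 = 11.9927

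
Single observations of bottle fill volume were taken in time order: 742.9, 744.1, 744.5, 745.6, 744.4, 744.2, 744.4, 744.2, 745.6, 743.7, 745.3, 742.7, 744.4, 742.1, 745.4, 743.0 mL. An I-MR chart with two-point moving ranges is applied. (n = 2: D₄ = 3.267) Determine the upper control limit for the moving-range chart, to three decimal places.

Moving ranges: 1.2, 0.4, 1.1, 1.2, 0.2, 0.2, 0.2, 1.4, 1.9, 1.6, 2.6, 1.7, 2.3, 3.3, 2.4; M̄R̄ = 21.7000 / 15 = 1.4467
UCL_MR = D₄·M̄R̄ = 3.267 × 1.4467 = 4.7263

4.726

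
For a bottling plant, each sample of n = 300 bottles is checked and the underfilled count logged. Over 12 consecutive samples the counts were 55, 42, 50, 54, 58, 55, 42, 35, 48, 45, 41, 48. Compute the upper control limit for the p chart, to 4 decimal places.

0.2225

p̄ = Σdᵢ / (k·n) = 573 / (12 × 300) = 0.15917
UCL = p̄ + 3·√(p̄(1−p̄)/n) = 0.15917 + 3 × √(0.15917×0.84083/300) = 0.15917 + 3 × 0.02112 = 0.22253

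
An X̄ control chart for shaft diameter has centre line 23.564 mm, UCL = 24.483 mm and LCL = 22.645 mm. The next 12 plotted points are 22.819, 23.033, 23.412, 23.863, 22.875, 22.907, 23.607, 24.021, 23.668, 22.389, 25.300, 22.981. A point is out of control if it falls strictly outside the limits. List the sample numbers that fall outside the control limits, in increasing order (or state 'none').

Compare each point to [22.645, 24.483]: sample 10 = 22.389 < LCL; sample 11 = 25.300 > UCL.

10, 11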